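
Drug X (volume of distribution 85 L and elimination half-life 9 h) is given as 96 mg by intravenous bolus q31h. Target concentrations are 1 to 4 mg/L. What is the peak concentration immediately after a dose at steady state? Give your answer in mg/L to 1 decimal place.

Over one 31-h interval, 31/9 ≈ 3.4444 half-lives elapse, leaving f ≈ 0.0919 of each dose.
At steady state, accumulation factor R = 1/(1 − e^(−kτ)) ≈ 1.1012.
Single-dose peak C₀ = D/Vd = 96/85 ≈ 1.129 mg/L.
Steady-state peak Cmax,ss = C₀·R ≈ 1.129 × 1.1012 ≈ 1.243 mg/L.
Peak 1.2 mg/L vs MTC 4 mg/L: below toxic threshold.

1.2 mg/L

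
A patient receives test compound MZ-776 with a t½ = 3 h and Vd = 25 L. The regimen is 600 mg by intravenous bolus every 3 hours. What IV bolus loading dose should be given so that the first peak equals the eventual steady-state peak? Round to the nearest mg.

1200 mg

f = (1/2)^(3/3) ≈ 0.500000; accumulation ratio R = 1/(1−f) ≈ 2.00000.
Loading dose to hit Cmax,ss on first dose: D_load = D_maint·R ≈ 600 × 2.00000 ≈ 1200.00 mg.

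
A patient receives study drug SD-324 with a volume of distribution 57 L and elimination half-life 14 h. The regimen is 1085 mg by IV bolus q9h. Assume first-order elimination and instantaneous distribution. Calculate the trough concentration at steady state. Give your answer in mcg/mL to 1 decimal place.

33.9 mcg/mL

Over one 9-h interval, 9/14 ≈ 0.64286 half-lives elapse, leaving f ≈ 0.6404 of each dose.
Each bolus raises the concentration by D/Vd = 1085/57 ≈ 19.035 mcg/mL.
Steady-state trough Cmin,ss = C₀·f/(1−f) ≈ 19.035 × 0.6404/0.3596 ≈ 33.899 mcg/mL.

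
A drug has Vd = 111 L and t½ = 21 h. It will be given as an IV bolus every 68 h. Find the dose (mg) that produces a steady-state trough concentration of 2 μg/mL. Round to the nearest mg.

τ/t½ = 68/21 ≈ 3.2381, so f = (1/2)^(68/21) ≈ 0.105983.
Cmin,ss = (D/Vd)·f/(1−f), so D = Cmin,ss·Vd·(1−f)/f.
D = 2 × 111 × (1−f)/f ≈ 2 × 111 × 8.43548 ≈ 1872.68 mg.

1873 mg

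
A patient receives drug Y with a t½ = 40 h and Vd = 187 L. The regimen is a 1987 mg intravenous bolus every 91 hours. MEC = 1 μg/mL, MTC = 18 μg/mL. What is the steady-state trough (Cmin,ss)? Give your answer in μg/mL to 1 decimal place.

2.8 μg/mL

τ/t½ = 91/40 ≈ 2.275, so fraction remaining f = (1/2)^(91/40) ≈ 0.2066.
Accumulation ratio R = 1/(1 − f) ≈ 1/0.7934 ≈ 1.2604.
Single-dose peak C₀ = D/Vd = 1987/187 ≈ 10.626 μg/mL.
Cmax,ss = C₀/(1 − f) ≈ 10.626/0.7934 ≈ 13.393 μg/mL.
Steady-state trough Cmin,ss = Cmax,ss·f ≈ 13.393 × 0.2066 ≈ 2.767 μg/mL.
Trough 2.8 μg/mL vs MEC 1 μg/mL: adequate.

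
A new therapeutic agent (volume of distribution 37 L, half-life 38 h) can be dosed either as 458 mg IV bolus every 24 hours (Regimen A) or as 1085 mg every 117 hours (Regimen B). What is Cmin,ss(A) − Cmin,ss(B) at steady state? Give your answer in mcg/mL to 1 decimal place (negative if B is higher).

18.6 mcg/mL

Regimen A: f = (1/2)^(24/38) ≈ 0.6455; Cmin,ss = (458/37)·f/(1−f) ≈ 22.539 mcg/mL.
Regimen B: f = (1/2)^(117/38) ≈ 0.1183; Cmin,ss = (1085/37)·f/(1−f) ≈ 3.935 mcg/mL.
Difference ≈ 22.539 − 3.935 ≈ 18.604 mcg/mL.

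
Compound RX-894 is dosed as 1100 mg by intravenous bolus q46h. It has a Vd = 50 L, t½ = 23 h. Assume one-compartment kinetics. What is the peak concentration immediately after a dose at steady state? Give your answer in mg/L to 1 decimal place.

29.3 mg/L

τ = 46 h = 2 half-lives, so f = (1/2)^2 = 0.25.
At steady state, R = 1/(1 − 0.25) = 4/3.
Single-dose peak C₀ = D/Vd = 1100/50 = 22 mg/L.
Steady-state peak Cmax,ss = C₀·R = 22 × 4/3 ≈ 29.333 mg/L.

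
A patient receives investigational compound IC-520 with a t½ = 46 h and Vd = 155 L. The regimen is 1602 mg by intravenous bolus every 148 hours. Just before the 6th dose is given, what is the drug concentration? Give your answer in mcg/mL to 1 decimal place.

f = (1/2)^(τ/t½) = (1/2)^(148/46) ≈ 0.1075.
C₀ = D/Vd = 1602/155 ≈ 10.335 mcg/mL.
Before the 6th dose, 5 doses have been given. Superposition: Cmin = C₀·(f + f² + … + f^5).
≈ 10.335 × (0.1075 + 0.0116 + 0.0012 + 0.0001 + 0.0000) ≈ 10.335 × 0.1204 ≈ 1.244 mcg/mL.

1.2 mcg/mL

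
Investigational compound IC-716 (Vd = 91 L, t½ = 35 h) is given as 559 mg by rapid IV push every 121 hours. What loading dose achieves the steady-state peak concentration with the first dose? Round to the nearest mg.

f = (1/2)^(121/35) ≈ 0.091053; accumulation ratio R = 1/(1−f) ≈ 1.10017.
Loading dose to hit Cmax,ss on first dose: D_load = D_maint·R ≈ 559 × 1.10017 ≈ 615.00 mg.

615 mg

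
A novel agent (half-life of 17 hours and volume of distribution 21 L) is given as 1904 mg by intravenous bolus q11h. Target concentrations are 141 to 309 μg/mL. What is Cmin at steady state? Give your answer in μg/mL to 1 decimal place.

k = ln2/t½ = ln2/17 ≈ 0.040773 h⁻¹; fraction remaining f = e^(−kτ) = e^(−0.040773×11) ≈ 0.6386.
Accumulation ratio R = 1/(1 − f) ≈ 1/0.3614 ≈ 2.7670.
Each bolus raises the concentration by D/Vd = 1904/21 ≈ 90.667 μg/mL.
Steady-state peak Cmax,ss = C₀·R ≈ 90.667 × 2.7670 ≈ 250.876 μg/mL.
One interval later, Cmin,ss = Cmax,ss·e^(−kτ) ≈ 250.876 × 0.6386 ≈ 160.209 μg/mL.
Trough 160.2 μg/mL vs MEC 141 μg/mL: adequate.

160.2 μg/mL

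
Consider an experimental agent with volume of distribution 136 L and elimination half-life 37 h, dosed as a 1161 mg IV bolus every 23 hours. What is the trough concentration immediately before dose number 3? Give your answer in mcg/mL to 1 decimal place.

f = (1/2)^(τ/t½) = (1/2)^(23/37) ≈ 0.6499.
C₀ = D/Vd = 1161/136 ≈ 8.537 mcg/mL.
Before the 3rd dose, 2 doses have been given. Superposition: Cmin = C₀·(f + f²).
≈ 8.537 × (0.6499 + 0.4224) ≈ 8.537 × 1.0723 ≈ 9.154 mcg/mL.

9.2 mcg/mL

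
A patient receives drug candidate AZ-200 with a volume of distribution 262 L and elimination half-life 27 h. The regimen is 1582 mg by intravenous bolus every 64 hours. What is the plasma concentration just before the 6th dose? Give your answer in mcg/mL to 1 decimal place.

f = (1/2)^(τ/t½) = (1/2)^(64/27) ≈ 0.1934.
C₀ = D/Vd = 1582/262 ≈ 6.038 mcg/mL.
Before the 6th dose, 5 doses have been given. Superposition: Cmin = C₀·(f + f² + … + f^5).
≈ 6.038 × (0.1934 + 0.0374 + 0.0072 + 0.0014 + 0.0003) ≈ 6.038 × 0.2397 ≈ 1.447 mcg/mL.

1.4 mcg/mL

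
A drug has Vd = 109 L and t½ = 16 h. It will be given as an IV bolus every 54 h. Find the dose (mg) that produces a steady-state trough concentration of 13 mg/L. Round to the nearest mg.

13284 mg

τ/t½ = 54/16 ≈ 3.375, so f = (1/2)^(54/16) ≈ 0.096388.
Cmin,ss = (D/Vd)·f/(1−f), so D = Cmin,ss·Vd·(1−f)/f.
D = 13 × 109 × (1−f)/f ≈ 13 × 109 × 9.37474 ≈ 13284.01 mg.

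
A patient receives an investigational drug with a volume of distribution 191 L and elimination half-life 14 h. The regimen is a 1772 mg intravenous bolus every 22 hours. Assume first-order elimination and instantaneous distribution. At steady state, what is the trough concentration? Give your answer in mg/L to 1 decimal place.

4.7 mg/L

Over one 22-h interval, 22/14 ≈ 1.5714 half-lives elapse, leaving f ≈ 0.3365 of each dose.
Single-dose peak C₀ = D/Vd = 1772/191 ≈ 9.277 mg/L.
Steady-state trough Cmin,ss = C₀·f/(1−f) ≈ 9.277 × 0.3365/0.6635 ≈ 4.705 mg/L.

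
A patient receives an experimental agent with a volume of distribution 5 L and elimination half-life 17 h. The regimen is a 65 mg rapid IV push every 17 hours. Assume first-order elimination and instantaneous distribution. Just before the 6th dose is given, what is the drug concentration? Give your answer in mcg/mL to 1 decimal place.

f = (1/2)^(τ/t½) = (1/2)^(17/17) ≈ 0.5000.
C₀ = D/Vd = 65/5 ≈ 13.000 mcg/mL.
Before the 6th dose, 5 doses have been given. Superposition: Cmin = C₀·(f + f² + … + f^5).
≈ 13.000 × (0.5000 + 0.2500 + 0.1250 + 0.0625 + 0.0313) ≈ 13.000 × 0.9688 ≈ 12.594 mcg/mL.

12.6 mcg/mL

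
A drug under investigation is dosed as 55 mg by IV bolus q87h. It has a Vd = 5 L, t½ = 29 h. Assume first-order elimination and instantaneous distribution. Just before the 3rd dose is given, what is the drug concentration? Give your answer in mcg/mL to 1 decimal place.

f = (1/2)^(τ/t½) = (1/2)^(87/29) ≈ 0.1250.
C₀ = D/Vd = 55/5 ≈ 11.000 mcg/mL.
Before the 3rd dose, 2 doses have been given. Superposition: Cmin = C₀·(f + f²).
≈ 11.000 × (0.1250 + 0.0156) ≈ 11.000 × 0.1406 ≈ 1.547 mcg/mL.

1.5 mcg/mL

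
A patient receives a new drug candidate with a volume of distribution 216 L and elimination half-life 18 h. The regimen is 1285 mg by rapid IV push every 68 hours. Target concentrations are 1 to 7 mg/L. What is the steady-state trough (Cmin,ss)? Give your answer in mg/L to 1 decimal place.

k = ln2/t½ = ln2/18 ≈ 0.038508 h⁻¹; fraction remaining f = e^(−kτ) = e^(−0.038508×68) ≈ 0.0729.
Single-dose peak C₀ = D/Vd = 1285/216 ≈ 5.949 mg/L.
Steady-state trough Cmin,ss = C₀·f/(1−f) ≈ 5.949 × 0.0729/0.9271 ≈ 0.468 mg/L.
Trough 0.5 mg/L vs MEC 1 mg/L: subtherapeutic.

0.5 mg/L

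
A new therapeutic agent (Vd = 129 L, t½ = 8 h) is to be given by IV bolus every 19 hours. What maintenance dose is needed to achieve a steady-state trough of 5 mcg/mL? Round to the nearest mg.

τ/t½ = 19/8 ≈ 2.375, so f = (1/2)^(19/8) ≈ 0.192776.
Cmin,ss = (D/Vd)·f/(1−f), so D = Cmin,ss·Vd·(1−f)/f.
D = 5 × 129 × (1−f)/f ≈ 5 × 129 × 4.18737 ≈ 2700.85 mg.

2701 mg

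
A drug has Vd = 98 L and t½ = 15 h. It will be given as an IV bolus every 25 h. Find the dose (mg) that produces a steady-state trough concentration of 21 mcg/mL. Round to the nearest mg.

4476 mg

τ/t½ = 25/15 ≈ 1.6667, so f = (1/2)^(25/15) ≈ 0.314980.
Cmin,ss = (D/Vd)·f/(1−f), so D = Cmin,ss·Vd·(1−f)/f.
D = 21 × 98 × (1−f)/f ≈ 21 × 98 × 2.17480 ≈ 4475.74 mg.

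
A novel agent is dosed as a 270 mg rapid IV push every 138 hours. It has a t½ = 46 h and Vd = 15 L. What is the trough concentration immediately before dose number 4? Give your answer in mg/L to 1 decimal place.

2.6 mg/L

f = (1/2)^(τ/t½) = (1/2)^(138/46) ≈ 0.1250.
C₀ = D/Vd = 270/15 ≈ 18.000 mg/L.
Before the 4th dose, 3 doses have been given. Superposition: Cmin = C₀·(f + f² + … + f^3).
≈ 18.000 × (0.1250 + 0.0156 + 0.0020) ≈ 18.000 × 0.1426 ≈ 2.567 mg/L.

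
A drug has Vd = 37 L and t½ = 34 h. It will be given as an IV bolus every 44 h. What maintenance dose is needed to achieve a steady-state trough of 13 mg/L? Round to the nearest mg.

699 mg

τ/t½ = 44/34 ≈ 1.2941, so f = (1/2)^(44/34) ≈ 0.407785.
Cmin,ss = (D/Vd)·f/(1−f), so D = Cmin,ss·Vd·(1−f)/f.
D = 13 × 37 × (1−f)/f ≈ 13 × 37 × 1.45227 ≈ 698.54 mg.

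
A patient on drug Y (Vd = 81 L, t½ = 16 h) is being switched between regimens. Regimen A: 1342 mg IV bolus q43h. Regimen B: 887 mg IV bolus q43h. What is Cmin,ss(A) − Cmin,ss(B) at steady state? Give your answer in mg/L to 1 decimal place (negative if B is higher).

Regimen A: f = (1/2)^(43/16) ≈ 0.1552; Cmin,ss = (1342/81)·f/(1−f) ≈ 3.044 mg/L.
Regimen B: f = (1/2)^(43/16) ≈ 0.1552; Cmin,ss = (887/81)·f/(1−f) ≈ 2.012 mg/L.
Difference ≈ 3.044 − 2.012 ≈ 1.032 mg/L.

1.0 mg/L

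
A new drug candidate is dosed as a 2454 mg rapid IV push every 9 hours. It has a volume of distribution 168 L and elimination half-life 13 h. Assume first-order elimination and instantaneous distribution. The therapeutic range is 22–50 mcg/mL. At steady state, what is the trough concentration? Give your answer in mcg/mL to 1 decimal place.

Over one 9-h interval, 9/13 ≈ 0.69231 half-lives elapse, leaving f ≈ 0.6189 of each dose.
At steady state, accumulation factor R = 1/(1 − e^(−kτ)) ≈ 2.6240.
Each bolus raises the concentration by D/Vd = 2454/168 ≈ 14.607 mcg/mL.
Cmax,ss = C₀/(1 − f) ≈ 14.607/0.3811 ≈ 38.329 mcg/mL.
Steady-state trough Cmin,ss = Cmax,ss·f ≈ 38.329 × 0.6189 ≈ 23.722 mcg/mL.
Trough 23.7 mcg/mL vs MEC 22 mcg/mL: adequate.

23.7 mcg/mL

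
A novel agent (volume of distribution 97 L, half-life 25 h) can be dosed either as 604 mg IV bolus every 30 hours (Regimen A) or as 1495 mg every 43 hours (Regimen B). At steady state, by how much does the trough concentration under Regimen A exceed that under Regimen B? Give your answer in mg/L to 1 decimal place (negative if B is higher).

Regimen A: f = (1/2)^(30/25) ≈ 0.4353; Cmin,ss = (604/97)·f/(1−f) ≈ 4.800 mg/L.
Regimen B: f = (1/2)^(43/25) ≈ 0.3035; Cmin,ss = (1495/97)·f/(1−f) ≈ 6.716 mg/L.
Difference ≈ 4.800 − 6.716 ≈ -1.916 mg/L.

-1.9 mg/L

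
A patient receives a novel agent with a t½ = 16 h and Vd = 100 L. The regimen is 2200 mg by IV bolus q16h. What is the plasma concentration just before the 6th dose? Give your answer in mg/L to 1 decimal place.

f = (1/2)^(τ/t½) = (1/2)^(16/16) ≈ 0.5000.
C₀ = D/Vd = 2200/100 ≈ 22.000 mg/L.
Before the 6th dose, 5 doses have been given. Superposition: Cmin = C₀·(f + f² + … + f^5).
≈ 22.000 × (0.5000 + 0.2500 + 0.1250 + 0.0625 + 0.0313) ≈ 22.000 × 0.9688 ≈ 21.314 mg/L.

21.3 mg/L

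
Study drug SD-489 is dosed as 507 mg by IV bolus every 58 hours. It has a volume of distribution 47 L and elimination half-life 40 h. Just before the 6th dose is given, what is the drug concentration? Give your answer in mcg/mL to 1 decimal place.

f = (1/2)^(τ/t½) = (1/2)^(58/40) ≈ 0.3660.
C₀ = D/Vd = 507/47 ≈ 10.787 mcg/mL.
Before the 6th dose, 5 doses have been given. Superposition: Cmin = C₀·(f + f² + … + f^5).
≈ 10.787 × (0.3660 + 0.1340 + 0.0490 + 0.0179 + 0.0066) ≈ 10.787 × 0.5735 ≈ 6.186 mcg/mL.

6.2 mcg/mL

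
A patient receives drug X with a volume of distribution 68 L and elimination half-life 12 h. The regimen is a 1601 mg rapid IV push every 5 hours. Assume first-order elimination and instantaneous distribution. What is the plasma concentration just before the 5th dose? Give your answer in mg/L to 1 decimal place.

f = (1/2)^(τ/t½) = (1/2)^(5/12) ≈ 0.7492.
C₀ = D/Vd = 1601/68 ≈ 23.544 mg/L.
Before the 5th dose, 4 doses have been given. Superposition: Cmin = C₀·(f + f² + … + f^4).
≈ 23.544 × (0.7492 + 0.5613 + 0.4205 + 0.3151) ≈ 23.544 × 2.0461 ≈ 48.173 mg/L.

48.2 mg/L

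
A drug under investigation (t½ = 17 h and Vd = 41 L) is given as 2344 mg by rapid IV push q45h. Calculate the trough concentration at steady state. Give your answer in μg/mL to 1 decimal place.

τ/t½ = 45/17 ≈ 2.6471, so fraction remaining f = (1/2)^(45/17) ≈ 0.1596.
Accumulation ratio R = 1/(1 − f) ≈ 1/0.8404 ≈ 1.1899.
Single-dose peak C₀ = D/Vd = 2344/41 ≈ 57.171 μg/mL.
Steady-state peak Cmax,ss = C₀·R ≈ 57.171 × 1.1899 ≈ 68.028 μg/mL.
One interval later, Cmin,ss = Cmax,ss·e^(−kτ) ≈ 68.028 × 0.1596 ≈ 10.857 μg/mL.

10.9 μg/mL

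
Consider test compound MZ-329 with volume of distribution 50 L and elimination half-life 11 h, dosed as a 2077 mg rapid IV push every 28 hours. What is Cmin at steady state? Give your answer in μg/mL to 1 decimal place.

k = ln2/t½ = ln2/11 ≈ 0.063013 h⁻¹; fraction remaining f = e^(−kτ) = e^(−0.063013×28) ≈ 0.1713.
Single-dose peak C₀ = D/Vd = 2077/50 ≈ 41.540 μg/mL.
Steady-state trough Cmin,ss = C₀·f/(1−f) ≈ 41.540 × 0.1713/0.8287 ≈ 8.587 μg/mL.

8.6 μg/mL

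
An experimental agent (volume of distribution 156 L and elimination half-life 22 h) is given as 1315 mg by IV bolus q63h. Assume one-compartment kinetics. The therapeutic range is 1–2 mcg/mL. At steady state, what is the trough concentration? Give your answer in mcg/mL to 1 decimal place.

1.3 mcg/mL

τ/t½ = 63/22 ≈ 2.8636, so fraction remaining f = (1/2)^(63/22) ≈ 0.1374.
Accumulation ratio R = 1/(1 − f) ≈ 1/0.8626 ≈ 1.1593.
Single-dose peak C₀ = D/Vd = 1315/156 ≈ 8.429 mcg/mL.
Steady-state peak Cmax,ss = C₀·R ≈ 8.429 × 1.1593 ≈ 9.772 mcg/mL.
Steady-state trough Cmin,ss = Cmax,ss·f ≈ 9.772 × 0.1374 ≈ 1.343 mcg/mL.
Trough 1.3 mcg/mL vs MEC 1 mcg/mL: adequate.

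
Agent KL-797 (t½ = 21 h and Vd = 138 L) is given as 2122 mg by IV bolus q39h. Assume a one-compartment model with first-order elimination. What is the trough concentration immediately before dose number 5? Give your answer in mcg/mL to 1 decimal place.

f = (1/2)^(τ/t½) = (1/2)^(39/21) ≈ 0.2760.
C₀ = D/Vd = 2122/138 ≈ 15.377 mcg/mL.
Before the 5th dose, 4 doses have been given. Superposition: Cmin = C₀·(f + f² + … + f^4).
≈ 15.377 × (0.2760 + 0.0762 + 0.0210 + 0.0058) ≈ 15.377 × 0.3790 ≈ 5.828 mcg/mL.

5.8 mcg/mL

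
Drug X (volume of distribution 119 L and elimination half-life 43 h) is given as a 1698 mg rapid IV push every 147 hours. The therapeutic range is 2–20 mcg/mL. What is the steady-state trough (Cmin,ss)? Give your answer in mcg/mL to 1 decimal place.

1.5 mcg/mL

τ/t½ = 147/43 ≈ 3.4186, so fraction remaining f = (1/2)^(147/43) ≈ 0.0935.
Accumulation ratio R = 1/(1 − f) ≈ 1/0.9065 ≈ 1.1031.
Each bolus raises the concentration by D/Vd = 1698/119 ≈ 14.269 mcg/mL.
Cmax,ss = C₀/(1 − f) ≈ 14.269/0.9065 ≈ 15.741 mcg/mL.
One interval later, Cmin,ss = Cmax,ss·e^(−kτ) ≈ 15.741 × 0.0935 ≈ 1.472 mcg/mL.
Trough 1.5 mcg/mL vs MEC 2 mcg/mL: subtherapeutic.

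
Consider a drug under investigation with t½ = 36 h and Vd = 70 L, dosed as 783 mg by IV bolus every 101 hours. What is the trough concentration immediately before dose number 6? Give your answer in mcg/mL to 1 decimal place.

f = (1/2)^(τ/t½) = (1/2)^(101/36) ≈ 0.1430.
C₀ = D/Vd = 783/70 ≈ 11.186 mcg/mL.
Before the 6th dose, 5 doses have been given. Superposition: Cmin = C₀·(f + f² + … + f^5).
≈ 11.186 × (0.1430 + 0.0204 + 0.0029 + 0.0004 + 0.0001) ≈ 11.186 × 0.1668 ≈ 1.866 mcg/mL.

1.9 mcg/mL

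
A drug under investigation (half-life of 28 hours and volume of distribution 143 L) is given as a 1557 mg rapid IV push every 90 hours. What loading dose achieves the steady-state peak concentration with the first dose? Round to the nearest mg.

f = (1/2)^(90/28) ≈ 0.107747; accumulation ratio R = 1/(1−f) ≈ 1.12076.
Loading dose to hit Cmax,ss on first dose: D_load = D_maint·R ≈ 1557 × 1.12076 ≈ 1745.02 mg.

1745 mg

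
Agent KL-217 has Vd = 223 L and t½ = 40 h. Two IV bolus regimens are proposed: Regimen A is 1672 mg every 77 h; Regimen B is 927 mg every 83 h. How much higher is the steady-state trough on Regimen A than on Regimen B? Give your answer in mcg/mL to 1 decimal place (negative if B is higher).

Regimen A: f = (1/2)^(77/40) ≈ 0.2633; Cmin,ss = (1672/223)·f/(1−f) ≈ 2.680 mcg/mL.
Regimen B: f = (1/2)^(83/40) ≈ 0.2373; Cmin,ss = (927/223)·f/(1−f) ≈ 1.293 mcg/mL.
Difference ≈ 2.680 − 1.293 ≈ 1.387 mcg/mL.

1.4 mcg/mL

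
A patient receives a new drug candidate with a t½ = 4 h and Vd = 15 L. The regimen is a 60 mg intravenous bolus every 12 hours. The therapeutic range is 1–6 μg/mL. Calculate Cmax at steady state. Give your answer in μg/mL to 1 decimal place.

The dosing interval is 3 half-lives, so f = 2^(−3) = 0.125.
At steady state, R = 1/(1 − 0.125) = 8/7.
Single-dose peak C₀ = D/Vd = 60/15 = 4 μg/mL.
Steady-state peak Cmax,ss = C₀·R = 4 × 8/7 ≈ 4.571 μg/mL.
Peak 4.6 μg/mL vs MTC 6 μg/mL: below toxic threshold.

4.6 μg/mL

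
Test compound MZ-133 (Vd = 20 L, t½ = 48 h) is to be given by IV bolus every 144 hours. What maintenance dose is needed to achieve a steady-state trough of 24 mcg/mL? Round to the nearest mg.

3360 mg

τ/t½ = 144/48 ≈ 3, so f = (1/2)^(144/48) ≈ 0.125000.
Cmin,ss = (D/Vd)·f/(1−f), so D = Cmin,ss·Vd·(1−f)/f.
D = 24 × 20 × (1−f)/f ≈ 24 × 20 × 7.00000 ≈ 3360.00 mg.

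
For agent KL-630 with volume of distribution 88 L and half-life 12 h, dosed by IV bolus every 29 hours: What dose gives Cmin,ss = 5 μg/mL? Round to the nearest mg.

τ/t½ = 29/12 ≈ 2.4167, so f = (1/2)^(29/12) ≈ 0.187288.
Cmin,ss = (D/Vd)·f/(1−f), so D = Cmin,ss·Vd·(1−f)/f.
D = 5 × 88 × (1−f)/f ≈ 5 × 88 × 4.33937 ≈ 1909.32 mg.

1909 mg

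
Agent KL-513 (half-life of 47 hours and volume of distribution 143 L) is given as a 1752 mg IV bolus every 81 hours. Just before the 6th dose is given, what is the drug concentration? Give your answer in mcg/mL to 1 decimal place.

5.3 mcg/mL

f = (1/2)^(τ/t½) = (1/2)^(81/47) ≈ 0.3028.
C₀ = D/Vd = 1752/143 ≈ 12.252 mcg/mL.
Before the 6th dose, 5 doses have been given. Superposition: Cmin = C₀·(f + f² + … + f^5).
≈ 12.252 × (0.3028 + 0.0917 + 0.0278 + 0.0084 + 0.0025) ≈ 12.252 × 0.4332 ≈ 5.308 mcg/mL.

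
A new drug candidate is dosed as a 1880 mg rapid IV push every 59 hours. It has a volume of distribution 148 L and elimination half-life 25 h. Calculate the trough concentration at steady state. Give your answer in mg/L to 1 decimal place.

Over one 59-h interval, 59/25 ≈ 2.36 half-lives elapse, leaving f ≈ 0.1948 of each dose.
At steady state, accumulation factor R = 1/(1 − e^(−kτ)) ≈ 1.2419.
Each bolus raises the concentration by D/Vd = 1880/148 ≈ 12.703 mg/L.
Cmax,ss = C₀/(1 − f) ≈ 12.703/0.8052 ≈ 15.776 mg/L.
Steady-state trough Cmin,ss = Cmax,ss·f ≈ 15.776 × 0.1948 ≈ 3.073 mg/L.

3.1 mg/L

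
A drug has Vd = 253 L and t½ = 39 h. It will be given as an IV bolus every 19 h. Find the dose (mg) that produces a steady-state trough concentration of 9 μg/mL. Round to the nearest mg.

τ/t½ = 19/39 ≈ 0.48718, so f = (1/2)^(19/39) ≈ 0.713418.
Cmin,ss = (D/Vd)·f/(1−f), so D = Cmin,ss·Vd·(1−f)/f.
D = 9 × 253 × (1−f)/f ≈ 9 × 253 × 0.40170 ≈ 914.67 mg.

915 mg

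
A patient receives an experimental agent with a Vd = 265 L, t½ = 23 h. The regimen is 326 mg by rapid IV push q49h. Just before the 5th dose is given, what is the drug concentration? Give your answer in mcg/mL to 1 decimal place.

0.4 mcg/mL

f = (1/2)^(τ/t½) = (1/2)^(49/23) ≈ 0.2284.
C₀ = D/Vd = 326/265 ≈ 1.230 mcg/mL.
Before the 5th dose, 4 doses have been given. Superposition: Cmin = C₀·(f + f² + … + f^4).
≈ 1.230 × (0.2284 + 0.0522 + 0.0119 + 0.0027) ≈ 1.230 × 0.2952 ≈ 0.363 mcg/mL.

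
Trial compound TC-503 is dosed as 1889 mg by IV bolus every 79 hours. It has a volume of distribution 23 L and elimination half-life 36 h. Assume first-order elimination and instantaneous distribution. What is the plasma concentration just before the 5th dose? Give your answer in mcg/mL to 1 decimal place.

f = (1/2)^(τ/t½) = (1/2)^(79/36) ≈ 0.2185.
C₀ = D/Vd = 1889/23 ≈ 82.130 mcg/mL.
Before the 5th dose, 4 doses have been given. Superposition: Cmin = C₀·(f + f² + … + f^4).
≈ 82.130 × (0.2185 + 0.0477 + 0.0104 + 0.0023) ≈ 82.130 × 0.2789 ≈ 22.906 mcg/mL.

22.9 mcg/mL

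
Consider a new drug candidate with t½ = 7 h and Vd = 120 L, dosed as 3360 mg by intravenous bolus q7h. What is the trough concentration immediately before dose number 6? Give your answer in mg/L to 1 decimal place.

f = (1/2)^(τ/t½) = (1/2)^(7/7) ≈ 0.5000.
C₀ = D/Vd = 3360/120 ≈ 28.000 mg/L.
Before the 6th dose, 5 doses have been given. Superposition: Cmin = C₀·(f + f² + … + f^5).
≈ 28.000 × (0.5000 + 0.2500 + 0.1250 + 0.0625 + 0.0313) ≈ 28.000 × 0.9688 ≈ 27.126 mg/L.

27.1 mg/L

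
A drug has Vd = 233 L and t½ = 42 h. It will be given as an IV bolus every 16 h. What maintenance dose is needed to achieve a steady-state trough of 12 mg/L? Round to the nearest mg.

845 mg

τ/t½ = 16/42 ≈ 0.38095, so f = (1/2)^(16/42) ≈ 0.767930.
Cmin,ss = (D/Vd)·f/(1−f), so D = Cmin,ss·Vd·(1−f)/f.
D = 12 × 233 × (1−f)/f ≈ 12 × 233 × 0.30220 ≈ 844.95 mg.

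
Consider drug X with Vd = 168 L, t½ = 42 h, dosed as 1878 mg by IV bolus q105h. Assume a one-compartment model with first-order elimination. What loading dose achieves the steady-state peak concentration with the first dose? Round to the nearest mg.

2281 mg

f = (1/2)^(105/42) ≈ 0.176777; accumulation ratio R = 1/(1−f) ≈ 1.21474.
Loading dose to hit Cmax,ss on first dose: D_load = D_maint·R ≈ 1878 × 1.21474 ≈ 2281.28 mg.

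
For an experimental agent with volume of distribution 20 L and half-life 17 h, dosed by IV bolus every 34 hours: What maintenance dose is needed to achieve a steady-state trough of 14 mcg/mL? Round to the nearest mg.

τ/t½ = 34/17 ≈ 2, so f = (1/2)^(34/17) ≈ 0.250000.
Cmin,ss = (D/Vd)·f/(1−f), so D = Cmin,ss·Vd·(1−f)/f.
D = 14 × 20 × (1−f)/f ≈ 14 × 20 × 3.00000 ≈ 840.00 mg.

840 mg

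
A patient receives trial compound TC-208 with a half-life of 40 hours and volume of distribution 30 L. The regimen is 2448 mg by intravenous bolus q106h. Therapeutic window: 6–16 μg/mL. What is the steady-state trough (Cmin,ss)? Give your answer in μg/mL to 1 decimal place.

15.5 μg/mL

τ/t½ = 106/40 ≈ 2.65, so fraction remaining f = (1/2)^(106/40) ≈ 0.1593.
Accumulation ratio R = 1/(1 − f) ≈ 1/0.8407 ≈ 1.1895.
Each bolus raises the concentration by D/Vd = 2448/30 ≈ 81.600 μg/mL.
Steady-state peak Cmax,ss = C₀·R ≈ 81.600 × 1.1895 ≈ 97.063 μg/mL.
One interval later, Cmin,ss = Cmax,ss·e^(−kτ) ≈ 97.063 × 0.1593 ≈ 15.462 μg/mL.
Trough 15.5 μg/mL vs MEC 6 μg/mL: adequate.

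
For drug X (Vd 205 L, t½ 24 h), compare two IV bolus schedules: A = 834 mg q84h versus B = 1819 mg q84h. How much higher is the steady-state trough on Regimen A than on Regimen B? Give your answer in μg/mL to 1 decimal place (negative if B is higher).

Regimen A: f = (1/2)^(84/24) ≈ 0.0884; Cmin,ss = (834/205)·f/(1−f) ≈ 0.395 μg/mL.
Regimen B: f = (1/2)^(84/24) ≈ 0.0884; Cmin,ss = (1819/205)·f/(1−f) ≈ 0.860 μg/mL.
Difference ≈ 0.395 − 0.860 ≈ -0.465 μg/mL.

-0.5 μg/mL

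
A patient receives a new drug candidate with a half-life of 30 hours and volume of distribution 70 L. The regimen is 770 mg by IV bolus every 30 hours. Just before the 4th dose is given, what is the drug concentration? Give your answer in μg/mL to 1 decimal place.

9.6 μg/mL

f = (1/2)^(τ/t½) = (1/2)^(30/30) ≈ 0.5000.
C₀ = D/Vd = 770/70 ≈ 11.000 μg/mL.
Before the 4th dose, 3 doses have been given. Superposition: Cmin = C₀·(f + f² + … + f^3).
≈ 11.000 × (0.5000 + 0.2500 + 0.1250) ≈ 11.000 × 0.8750 ≈ 9.625 μg/mL.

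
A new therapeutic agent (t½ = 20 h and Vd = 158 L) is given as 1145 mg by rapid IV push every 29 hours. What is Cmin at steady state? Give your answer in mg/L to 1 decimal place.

τ/t½ = 29/20 ≈ 1.45, so fraction remaining f = (1/2)^(29/20) ≈ 0.3660.
At steady state, accumulation factor R = 1/(1 − e^(−kτ)) ≈ 1.5773.
Each bolus raises the concentration by D/Vd = 1145/158 ≈ 7.247 mg/L.
Steady-state peak Cmax,ss = C₀·R ≈ 7.247 × 1.5773 ≈ 11.431 mg/L.
One interval later, Cmin,ss = Cmax,ss·e^(−kτ) ≈ 11.431 × 0.3660 ≈ 4.184 mg/L.

4.2 mg/L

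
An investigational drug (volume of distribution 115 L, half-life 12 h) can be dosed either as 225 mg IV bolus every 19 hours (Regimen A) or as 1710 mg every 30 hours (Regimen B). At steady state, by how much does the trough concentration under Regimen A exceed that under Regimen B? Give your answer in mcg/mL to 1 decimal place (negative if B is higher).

-2.2 mcg/mL

Regimen A: f = (1/2)^(19/12) ≈ 0.3337; Cmin,ss = (225/115)·f/(1−f) ≈ 0.980 mcg/mL.
Regimen B: f = (1/2)^(30/12) ≈ 0.1768; Cmin,ss = (1710/115)·f/(1−f) ≈ 3.194 mcg/mL.
Difference ≈ 0.980 − 3.194 ≈ -2.214 mcg/mL.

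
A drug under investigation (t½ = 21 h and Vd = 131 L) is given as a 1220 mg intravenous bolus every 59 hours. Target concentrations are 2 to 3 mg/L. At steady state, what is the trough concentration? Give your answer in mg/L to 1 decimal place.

Over one 59-h interval, 59/21 ≈ 2.8095 half-lives elapse, leaving f ≈ 0.1426 of each dose.
Single-dose peak C₀ = D/Vd = 1220/131 ≈ 9.313 mg/L.
Steady-state trough Cmin,ss = C₀·f/(1−f) ≈ 9.313 × 0.1426/0.8574 ≈ 1.549 mg/L.
Trough 1.5 mg/L vs MEC 2 mg/L: subtherapeutic.

1.5 mg/L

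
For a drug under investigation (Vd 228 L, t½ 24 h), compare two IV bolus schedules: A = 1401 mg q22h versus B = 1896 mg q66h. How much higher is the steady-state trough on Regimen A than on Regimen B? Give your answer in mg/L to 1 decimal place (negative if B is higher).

5.5 mg/L

Regimen A: f = (1/2)^(22/24) ≈ 0.5297; Cmin,ss = (1401/228)·f/(1−f) ≈ 6.921 mg/L.
Regimen B: f = (1/2)^(66/24) ≈ 0.1487; Cmin,ss = (1896/228)·f/(1−f) ≈ 1.453 mg/L.
Difference ≈ 6.921 − 1.453 ≈ 5.468 mg/L.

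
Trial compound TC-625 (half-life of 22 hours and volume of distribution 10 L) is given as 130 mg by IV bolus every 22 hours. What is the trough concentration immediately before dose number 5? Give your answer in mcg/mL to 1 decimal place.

12.2 mcg/mL

f = (1/2)^(τ/t½) = (1/2)^(22/22) ≈ 0.5000.
C₀ = D/Vd = 130/10 ≈ 13.000 mcg/mL.
Before the 5th dose, 4 doses have been given. Superposition: Cmin = C₀·(f + f² + … + f^4).
≈ 13.000 × (0.5000 + 0.2500 + 0.1250 + 0.0625) ≈ 13.000 × 0.9375 ≈ 12.188 mcg/mL.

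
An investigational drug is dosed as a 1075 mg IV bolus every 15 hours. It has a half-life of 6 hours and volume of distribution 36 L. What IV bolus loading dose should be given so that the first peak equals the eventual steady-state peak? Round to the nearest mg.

f = (1/2)^(15/6) ≈ 0.176777; accumulation ratio R = 1/(1−f) ≈ 1.21474.
Loading dose to hit Cmax,ss on first dose: D_load = D_maint·R ≈ 1075 × 1.21474 ≈ 1305.85 mg.

1306 mg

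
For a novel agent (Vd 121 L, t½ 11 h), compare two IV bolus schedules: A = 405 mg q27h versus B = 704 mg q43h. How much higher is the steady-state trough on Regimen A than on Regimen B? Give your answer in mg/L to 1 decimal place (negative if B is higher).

Regimen A: f = (1/2)^(27/11) ≈ 0.1824; Cmin,ss = (405/121)·f/(1−f) ≈ 0.747 mg/L.
Regimen B: f = (1/2)^(43/11) ≈ 0.0666; Cmin,ss = (704/121)·f/(1−f) ≈ 0.415 mg/L.
Difference ≈ 0.747 − 0.415 ≈ 0.332 mg/L.

0.3 mg/L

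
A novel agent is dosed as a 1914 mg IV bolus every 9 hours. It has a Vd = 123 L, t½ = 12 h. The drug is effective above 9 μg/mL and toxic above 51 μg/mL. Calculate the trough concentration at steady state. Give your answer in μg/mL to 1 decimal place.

22.8 μg/mL

k = ln2/t½ = ln2/12 ≈ 0.057762 h⁻¹; fraction remaining f = e^(−kτ) = e^(−0.057762×9) ≈ 0.5946.
Accumulation ratio R = 1/(1 − f) ≈ 1/0.4054 ≈ 2.4667.
Each bolus raises the concentration by D/Vd = 1914/123 ≈ 15.561 μg/mL.
Cmax,ss = C₀/(1 − f) ≈ 15.561/0.4054 ≈ 38.384 μg/mL.
One interval later, Cmin,ss = Cmax,ss·e^(−kτ) ≈ 38.384 × 0.5946 ≈ 22.823 μg/mL.
Trough 22.8 μg/mL vs MEC 9 μg/mL: adequate.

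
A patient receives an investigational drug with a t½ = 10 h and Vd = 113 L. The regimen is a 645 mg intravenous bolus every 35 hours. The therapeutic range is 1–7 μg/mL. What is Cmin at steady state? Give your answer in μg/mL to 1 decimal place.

0.6 μg/mL

Over one 35-h interval, 35/10 ≈ 3.5 half-lives elapse, leaving f ≈ 0.0884 of each dose.
At steady state, accumulation factor R = 1/(1 − e^(−kτ)) ≈ 1.0970.
Single-dose peak C₀ = D/Vd = 645/113 ≈ 5.708 μg/mL.
Cmax,ss = C₀/(1 − f) ≈ 5.708/0.9116 ≈ 6.262 μg/mL.
One interval later, Cmin,ss = Cmax,ss·e^(−kτ) ≈ 6.262 × 0.0884 ≈ 0.554 μg/mL.
Trough 0.6 μg/mL vs MEC 1 μg/mL: subtherapeutic.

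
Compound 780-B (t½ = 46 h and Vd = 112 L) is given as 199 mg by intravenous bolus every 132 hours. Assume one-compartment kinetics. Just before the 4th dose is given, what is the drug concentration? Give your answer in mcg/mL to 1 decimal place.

f = (1/2)^(τ/t½) = (1/2)^(132/46) ≈ 0.1368.
C₀ = D/Vd = 199/112 ≈ 1.777 mcg/mL.
Before the 4th dose, 3 doses have been given. Superposition: Cmin = C₀·(f + f² + … + f^3).
≈ 1.777 × (0.1368 + 0.0187 + 0.0026) ≈ 1.777 × 0.1581 ≈ 0.281 mcg/mL.

0.3 mcg/mL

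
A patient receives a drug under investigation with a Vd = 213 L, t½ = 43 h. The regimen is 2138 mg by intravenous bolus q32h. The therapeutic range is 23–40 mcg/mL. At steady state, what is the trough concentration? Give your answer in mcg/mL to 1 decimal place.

14.9 mcg/mL

k = ln2/t½ = ln2/43 ≈ 0.016120 h⁻¹; fraction remaining f = e^(−kτ) = e^(−0.016120×32) ≈ 0.5970.
At steady state, accumulation factor R = 1/(1 − e^(−kτ)) ≈ 2.4814.
Single-dose peak C₀ = D/Vd = 2138/213 ≈ 10.038 mcg/mL.
Cmax,ss = C₀/(1 − f) ≈ 10.038/0.4030 ≈ 24.908 mcg/mL.
Steady-state trough Cmin,ss = Cmax,ss·f ≈ 24.908 × 0.5970 ≈ 14.870 mcg/mL.
Trough 14.9 mcg/mL vs MEC 23 mcg/mL: subtherapeutic.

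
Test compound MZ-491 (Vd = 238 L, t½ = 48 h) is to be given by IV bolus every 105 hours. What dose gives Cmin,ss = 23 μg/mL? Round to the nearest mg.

τ/t½ = 105/48 ≈ 2.1875, so f = (1/2)^(105/48) ≈ 0.219532.
Cmin,ss = (D/Vd)·f/(1−f), so D = Cmin,ss·Vd·(1−f)/f.
D = 23 × 238 × (1−f)/f ≈ 23 × 238 × 3.55514 ≈ 19460.84 mg.

19461 mg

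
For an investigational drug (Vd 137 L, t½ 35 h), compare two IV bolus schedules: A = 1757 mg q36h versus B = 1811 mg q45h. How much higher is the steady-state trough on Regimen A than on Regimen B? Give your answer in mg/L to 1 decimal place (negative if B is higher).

Regimen A: f = (1/2)^(36/35) ≈ 0.4902; Cmin,ss = (1757/137)·f/(1−f) ≈ 12.332 mg/L.
Regimen B: f = (1/2)^(45/35) ≈ 0.4102; Cmin,ss = (1811/137)·f/(1−f) ≈ 9.194 mg/L.
Difference ≈ 12.332 − 9.194 ≈ 3.138 mg/L.

3.1 mg/L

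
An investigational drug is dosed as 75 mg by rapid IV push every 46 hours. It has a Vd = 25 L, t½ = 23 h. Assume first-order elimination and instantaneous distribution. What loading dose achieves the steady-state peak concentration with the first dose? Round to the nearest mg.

f = (1/2)^(46/23) ≈ 0.250000; accumulation ratio R = 1/(1−f) ≈ 1.33333.
Loading dose to hit Cmax,ss on first dose: D_load = D_maint·R ≈ 75 × 1.33333 ≈ 100.00 mg.

100 mg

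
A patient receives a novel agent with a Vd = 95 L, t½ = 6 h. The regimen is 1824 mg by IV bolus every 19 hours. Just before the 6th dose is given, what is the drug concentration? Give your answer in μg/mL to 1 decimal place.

f = (1/2)^(τ/t½) = (1/2)^(19/6) ≈ 0.1114.
C₀ = D/Vd = 1824/95 ≈ 19.200 μg/mL.
Before the 6th dose, 5 doses have been given. Superposition: Cmin = C₀·(f + f² + … + f^5).
≈ 19.200 × (0.1114 + 0.0124 + 0.0014 + 0.0002 + 0.0000) ≈ 19.200 × 0.1254 ≈ 2.408 μg/mL.

2.4 μg/mL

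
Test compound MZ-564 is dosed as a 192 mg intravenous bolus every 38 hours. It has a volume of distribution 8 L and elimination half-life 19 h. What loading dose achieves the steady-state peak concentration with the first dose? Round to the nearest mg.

f = (1/2)^(38/19) ≈ 0.250000; accumulation ratio R = 1/(1−f) ≈ 1.33333.
Loading dose to hit Cmax,ss on first dose: D_load = D_maint·R ≈ 192 × 1.33333 ≈ 256.00 mg.

256 mg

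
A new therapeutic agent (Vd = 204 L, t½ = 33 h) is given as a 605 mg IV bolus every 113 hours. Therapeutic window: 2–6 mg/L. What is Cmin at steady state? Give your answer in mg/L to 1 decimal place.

k = ln2/t½ = ln2/33 ≈ 0.021004 h⁻¹; fraction remaining f = e^(−kτ) = e^(−0.021004×113) ≈ 0.0932.
At steady state, accumulation factor R = 1/(1 − e^(−kτ)) ≈ 1.1028.
Single-dose peak C₀ = D/Vd = 605/204 ≈ 2.966 mg/L.
Steady-state peak Cmax,ss = C₀·R ≈ 2.966 × 1.1028 ≈ 3.271 mg/L.
One interval later, Cmin,ss = Cmax,ss·e^(−kτ) ≈ 3.271 × 0.0932 ≈ 0.305 mg/L.
Trough 0.3 mg/L vs MEC 2 mg/L: subtherapeutic.

0.3 mg/L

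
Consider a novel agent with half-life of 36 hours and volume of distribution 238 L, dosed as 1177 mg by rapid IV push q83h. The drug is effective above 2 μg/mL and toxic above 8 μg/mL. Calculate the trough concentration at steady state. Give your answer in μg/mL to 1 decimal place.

k = ln2/t½ = ln2/36 ≈ 0.019254 h⁻¹; fraction remaining f = e^(−kτ) = e^(−0.019254×83) ≈ 0.2023.
At steady state, accumulation factor R = 1/(1 − e^(−kτ)) ≈ 1.2536.
Single-dose peak C₀ = D/Vd = 1177/238 ≈ 4.945 μg/mL.
Cmax,ss = C₀/(1 − f) ≈ 4.945/0.7977 ≈ 6.199 μg/mL.
One interval later, Cmin,ss = Cmax,ss·e^(−kτ) ≈ 6.199 × 0.2023 ≈ 1.254 μg/mL.
Trough 1.3 μg/mL vs MEC 2 μg/mL: subtherapeutic.

1.3 μg/mL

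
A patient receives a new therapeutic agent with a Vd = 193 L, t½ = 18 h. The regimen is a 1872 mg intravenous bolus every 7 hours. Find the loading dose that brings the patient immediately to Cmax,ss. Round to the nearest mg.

7923 mg

f = (1/2)^(7/18) ≈ 0.763718; accumulation ratio R = 1/(1−f) ≈ 4.23223.
Loading dose to hit Cmax,ss on first dose: D_load = D_maint·R ≈ 1872 × 4.23223 ≈ 7922.73 mg.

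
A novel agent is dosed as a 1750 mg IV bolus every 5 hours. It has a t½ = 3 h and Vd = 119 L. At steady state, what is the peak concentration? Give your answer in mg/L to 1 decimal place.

21.5 mg/L

k = ln2/t½ = ln2/3 ≈ 0.231049 h⁻¹; fraction remaining f = e^(−kτ) = e^(−0.231049×5) ≈ 0.3150.
At steady state, accumulation factor R = 1/(1 − e^(−kτ)) ≈ 1.4599.
Single-dose peak C₀ = D/Vd = 1750/119 ≈ 14.706 mg/L.
Steady-state peak Cmax,ss = C₀·R ≈ 14.706 × 1.4599 ≈ 21.469 mg/L.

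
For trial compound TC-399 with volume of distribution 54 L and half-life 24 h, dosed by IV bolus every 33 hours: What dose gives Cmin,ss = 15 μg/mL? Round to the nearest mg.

1291 mg

τ/t½ = 33/24 ≈ 1.375, so f = (1/2)^(33/24) ≈ 0.385553.
Cmin,ss = (D/Vd)·f/(1−f), so D = Cmin,ss·Vd·(1−f)/f.
D = 15 × 54 × (1−f)/f ≈ 15 × 54 × 1.59368 ≈ 1290.88 mg.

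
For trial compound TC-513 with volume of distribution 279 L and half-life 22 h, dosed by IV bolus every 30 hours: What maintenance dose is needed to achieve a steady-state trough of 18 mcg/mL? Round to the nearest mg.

7901 mg

τ/t½ = 30/22 ≈ 1.3636, so f = (1/2)^(30/22) ≈ 0.388602.
Cmin,ss = (D/Vd)·f/(1−f), so D = Cmin,ss·Vd·(1−f)/f.
D = 18 × 279 × (1−f)/f ≈ 18 × 279 × 1.57333 ≈ 7901.26 mg.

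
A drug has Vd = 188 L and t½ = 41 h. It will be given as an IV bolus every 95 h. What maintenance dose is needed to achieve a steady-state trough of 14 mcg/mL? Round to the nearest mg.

τ/t½ = 95/41 ≈ 2.3171, so f = (1/2)^(95/41) ≈ 0.200674.
Cmin,ss = (D/Vd)·f/(1−f), so D = Cmin,ss·Vd·(1−f)/f.
D = 14 × 188 × (1−f)/f ≈ 14 × 188 × 3.98321 ≈ 10483.81 mg.

10484 mg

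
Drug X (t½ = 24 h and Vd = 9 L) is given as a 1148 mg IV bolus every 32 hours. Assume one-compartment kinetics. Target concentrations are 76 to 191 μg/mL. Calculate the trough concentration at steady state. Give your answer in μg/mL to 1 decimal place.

83.9 μg/mL

k = ln2/t½ = ln2/24 ≈ 0.028881 h⁻¹; fraction remaining f = e^(−kτ) = e^(−0.028881×32) ≈ 0.3969.
At steady state, accumulation factor R = 1/(1 − e^(−kτ)) ≈ 1.6581.
Single-dose peak C₀ = D/Vd = 1148/9 ≈ 127.556 μg/mL.
Cmax,ss = C₀/(1 − f) ≈ 127.556/0.6031 ≈ 211.501 μg/mL.
One interval later, Cmin,ss = Cmax,ss·e^(−kτ) ≈ 211.501 × 0.3969 ≈ 83.945 μg/mL.
Trough 83.9 μg/mL vs MEC 76 μg/mL: adequate.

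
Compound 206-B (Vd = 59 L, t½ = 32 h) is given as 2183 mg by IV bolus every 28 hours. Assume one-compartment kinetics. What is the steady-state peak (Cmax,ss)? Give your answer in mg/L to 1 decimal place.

81.4 mg/L

τ/t½ = 28/32 ≈ 0.875, so fraction remaining f = (1/2)^(28/32) ≈ 0.5453.
Accumulation ratio R = 1/(1 − f) ≈ 1/0.4547 ≈ 2.1993.
Each bolus raises the concentration by D/Vd = 2183/59 ≈ 37.000 mg/L.
Cmax,ss = C₀/(1 − f) ≈ 37.000/0.4547 ≈ 81.372 mg/L.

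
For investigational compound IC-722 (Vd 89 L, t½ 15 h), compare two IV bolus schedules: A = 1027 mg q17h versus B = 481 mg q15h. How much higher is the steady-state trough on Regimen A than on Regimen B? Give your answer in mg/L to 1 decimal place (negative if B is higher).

4.3 mg/L

Regimen A: f = (1/2)^(17/15) ≈ 0.4559; Cmin,ss = (1027/89)·f/(1−f) ≈ 9.669 mg/L.
Regimen B: f = (1/2)^(15/15) ≈ 0.5000; Cmin,ss = (481/89)·f/(1−f) ≈ 5.404 mg/L.
Difference ≈ 9.669 − 5.404 ≈ 4.265 mg/L.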